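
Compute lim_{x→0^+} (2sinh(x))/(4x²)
Both numerator and denominator → 0 as x → 0^+; this is a 0/0 indeterminate form.
Expand each to leading order near x = 0: numerator ~ 2·x, denominator ~ 4·x^2.
The limit of the ratio is ∞.

Final answer: ∞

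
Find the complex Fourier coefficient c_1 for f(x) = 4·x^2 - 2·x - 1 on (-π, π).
Compute the real Fourier coefficients first: a_1 = -16, b_1 = -4.
Then c_1 = (a_1 − i·b_1)/2 = -8 + 2·i.

Final answer: -8 + 2·i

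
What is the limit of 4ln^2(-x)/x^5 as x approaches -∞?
This is an ∞/∞ indeterminate form as x → -∞.
Compare growth rates of the dominant terms (exponentials ≫ polynomials ≫ logarithms), or apply L'Hôpital's rule; the quotient → 0.
Limit = 0.

Final answer: 0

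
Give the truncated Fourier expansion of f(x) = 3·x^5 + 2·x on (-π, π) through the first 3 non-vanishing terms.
(-120·π^2 + 6·π^4 + 724)·sin(x) + (-3·π^4 - 49/2 + 15·π^2)·sin(2·x) + (-40·π^2/9 + 116/27 + 2·π^4)·sin(3·x)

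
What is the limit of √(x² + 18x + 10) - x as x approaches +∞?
This is an ∞ − ∞ indeterminate form.
Multiply and divide by the conjugate √(x²+18x + 10) + x; the x² terms cancel, leaving (18x + 10)/(√(x²+18x + 10)+x) → 18/2 = 9.
Limit = 9.

Final answer: 9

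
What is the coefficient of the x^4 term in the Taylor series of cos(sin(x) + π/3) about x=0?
Expand to order 4: cos(sin(x) + π/3) = 5·x^4/48 + √(3)·x^3/6 - x^2/4 - √(3)·x/2 + 1/2 + O(x^5).
The coefficient of x^4 is 5/48.

Final answer: 5/48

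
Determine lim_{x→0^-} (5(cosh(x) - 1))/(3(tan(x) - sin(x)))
Both numerator and denominator → 0 as x → 0^-; this is a 0/0 indeterminate form.
Expand each to leading order near x = 0: numerator ~ 5·x^2/2, denominator ~ 3·x^3/2.
The limit of the ratio is -∞.

Final answer: -∞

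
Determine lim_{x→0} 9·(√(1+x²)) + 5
Direct substitution at x = 0 gives 14.

Final answer: 14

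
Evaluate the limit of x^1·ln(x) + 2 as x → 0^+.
The product is a 0·∞ indeterminate form at x → 0⁺.
Rewrite the product as ln(x) / x^(-1) and apply L'Hôpital, or use the standard hierarchy x^(-1) ≫ |ln x| as x → 0⁺.
The indeterminate product → 0, so the limit = 2.

Final answer: 2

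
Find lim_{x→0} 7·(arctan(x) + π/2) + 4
Direct substitution at x = 0 gives 4 + 7·π/2.

Final answer: 4 + 7·π/2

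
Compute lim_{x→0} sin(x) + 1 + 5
Direct substitution at x = 0 gives 6.

Final answer: 6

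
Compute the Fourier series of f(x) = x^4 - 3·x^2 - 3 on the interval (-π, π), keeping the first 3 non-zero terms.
(60 - 8·π^2)·cos(x) + (-6 + 2·π^2)·cos(2·x) - π^2 - 3 + π^4/5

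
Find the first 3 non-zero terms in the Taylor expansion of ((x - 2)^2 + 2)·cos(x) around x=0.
-2·x^2 - 4·x + 6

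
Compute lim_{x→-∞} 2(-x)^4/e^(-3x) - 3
The quotient is an ∞/∞ indeterminate form as x → -∞.
Compare growth rates of the dominant terms (exponentials ≫ polynomials ≫ logarithms), or apply L'Hôpital's rule; the quotient → 0.
Adding the constant: 0 - 3 = -3. Limit = -3.

Final answer: -3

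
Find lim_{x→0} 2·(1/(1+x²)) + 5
Direct substitution at x = 0 gives 7.

Final answer: 7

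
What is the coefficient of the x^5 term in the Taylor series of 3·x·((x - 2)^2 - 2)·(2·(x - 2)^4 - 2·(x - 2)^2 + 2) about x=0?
Expand to order 5: 3·x·((x - 2)^2 - 2)·(2·(x - 2)^4 - 2·(x - 2)^2 + 2) = 342·x^5 - 816·x^4 + 1026·x^3 - 648·x^2 + 156·x + O(x^6).
The coefficient of x^5 is 342.

Final answer: 342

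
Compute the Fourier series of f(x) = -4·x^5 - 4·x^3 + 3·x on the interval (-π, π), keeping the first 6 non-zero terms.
(-906 - 8·π^4 + 152·π^2)·sin(x) + (-16·π^2 + 21 + 4·π^4)·sin(2·x) + (-8·π^4/3 - 14/81 + 88·π^2/27)·sin(3·x) + (-π^2/2 - 21/16 + 2·π^4)·sin(4·x) + (-8·π^4/5 - 8·π^2/25 + 798/625)·sin(5·x) + (-89/81 + 16·π^2/27 + 4·π^4/3)·sin(6·x)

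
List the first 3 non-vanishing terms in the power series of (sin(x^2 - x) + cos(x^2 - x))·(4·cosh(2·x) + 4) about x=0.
12·x^2 - 8·x + 8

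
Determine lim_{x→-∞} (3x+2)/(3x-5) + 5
Evaluate the dominant behaviour as x → -∞; each term tends to a finite value or vanishes.
Limit = 6.

Final answer: 6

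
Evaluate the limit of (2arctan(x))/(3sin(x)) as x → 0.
Both numerator and denominator → 0 as x → 0; this is a 0/0 indeterminate form.
Expand each to leading order near x = 0: numerator ~ 2·x, denominator ~ 3·x.
The limit of the ratio is 2/3.

Final answer: 2/3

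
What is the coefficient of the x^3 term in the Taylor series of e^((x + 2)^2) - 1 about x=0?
Expand to order 3: e^((x + 2)^2) - 1 = 44·x^3·e^(4)/3 + 9·x^2·e^(4) + 4·x·e^(4) - 1 + e^(4) + O(x^4).
The coefficient of x^3 is 44·e^(4)/3.

Final answer: 44·e^(4)/3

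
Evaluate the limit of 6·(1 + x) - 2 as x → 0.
Direct substitution at x = 0 gives 4.

Final answer: 4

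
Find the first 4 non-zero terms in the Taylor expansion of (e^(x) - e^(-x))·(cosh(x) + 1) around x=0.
13·x^7/504 + 17·x^5/60 + 5·x^3/3 + 4·x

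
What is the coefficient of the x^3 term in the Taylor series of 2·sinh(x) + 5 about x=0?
Expand to order 3: 2·sinh(x) + 5 = x^3/3 + 2·x + 5 + O(x^4).
The coefficient of x^3 is 1/3.

Final answer: 1/3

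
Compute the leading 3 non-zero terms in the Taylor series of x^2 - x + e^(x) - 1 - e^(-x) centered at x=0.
x^2 + x - 1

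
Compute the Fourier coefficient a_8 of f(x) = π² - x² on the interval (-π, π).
a_8 = (1/π) ∫_{-π}^{π} f(x)·cos(8x) dx.
Evaluate the integral (use parity and integration by parts as needed): a_8 = -1/16.

Final answer: -1/16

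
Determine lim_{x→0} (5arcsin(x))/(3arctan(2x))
Both numerator and denominator → 0 as x → 0; this is a 0/0 indeterminate form.
Expand each to leading order near x = 0: numerator ~ 5·x, denominator ~ 6·x.
The limit of the ratio is 5/6.

Final answer: 5/6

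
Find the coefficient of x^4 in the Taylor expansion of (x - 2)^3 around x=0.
Expand to order 4: (x - 2)^3 = x^3 - 6·x^2 + 12·x - 8 + O(x^5).
The coefficient of x^4 is 0.

Final answer: 0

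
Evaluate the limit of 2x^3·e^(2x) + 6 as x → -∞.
The product is a 0·∞ indeterminate form at x → -∞.
Rewrite the product as 2x^3 / e^(-2x) (an ∞/∞ form) and apply L'Hôpital, or use the standard hierarchy e^(2|x|) ≫ |x^3| as x → -∞.
The indeterminate product → 0, so the limit = 6.

Final answer: 6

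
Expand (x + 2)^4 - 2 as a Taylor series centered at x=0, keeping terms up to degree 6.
x^4 + 8·x^3 + 24·x^2 + 32·x + 14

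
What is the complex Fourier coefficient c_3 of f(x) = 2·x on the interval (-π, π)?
Compute the real Fourier coefficients first: a_3 = 0, b_3 = 4/3.
Then c_3 = (a_3 − i·b_3)/2 = -2·i/3.

Final answer: -2·i/3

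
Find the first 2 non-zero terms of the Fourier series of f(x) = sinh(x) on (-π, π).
sin(x)·sinh(π)/π - 4·sin(2·x)·sinh(π)/(5·π)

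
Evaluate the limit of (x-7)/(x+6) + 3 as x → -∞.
Evaluate the dominant behaviour as x → -∞; each term tends to a finite value or vanishes.
Limit = 4.

Final answer: 4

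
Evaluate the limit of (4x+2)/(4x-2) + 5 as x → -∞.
Evaluate the dominant behaviour as x → -∞; each term tends to a finite value or vanishes.
Limit = 6.

Final answer: 6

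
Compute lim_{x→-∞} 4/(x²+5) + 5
Evaluate the dominant behaviour as x → -∞; each term tends to a finite value or vanishes.
Limit = 5.

Final answer: 5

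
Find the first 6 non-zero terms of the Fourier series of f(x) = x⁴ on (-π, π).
(48 - 8·π^2)·cos(x) + (-3 + 2·π^2)·cos(2·x) + (16/27 - 8·π^2/9)·cos(3·x) + (-3/16 + π^2/2)·cos(4·x) + (48/625 - 8·π^2/25)·cos(5·x) + π^4/5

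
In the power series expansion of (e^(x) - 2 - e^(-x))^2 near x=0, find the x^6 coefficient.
Expand to order 6: (e^(x) - 2 - e^(-x))^2 = 8·x^6/45 - x^5/15 + 4·x^4/3 - 4·x^3/3 + 4·x^2 - 8·x + 4 + O(x^7).
The coefficient of x^6 is 8/45.

Final answer: 8/45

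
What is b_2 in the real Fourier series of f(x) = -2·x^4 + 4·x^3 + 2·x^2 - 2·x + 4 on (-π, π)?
b_2 = (1/π) ∫_{-π}^{π} f(x)·sin(2x) dx.
Evaluate the integral (use parity and integration by parts as needed): b_2 = 8 - 4·π^2.

Final answer: 8 - 4·π^2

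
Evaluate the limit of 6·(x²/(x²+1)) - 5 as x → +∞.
Evaluate the dominant behaviour as x → +∞; each term tends to a finite value or vanishes.
Limit = 1.

Final answer: 1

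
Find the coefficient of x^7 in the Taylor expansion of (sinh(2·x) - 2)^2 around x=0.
Expand to order 7: (sinh(2·x) - 2)^2 = -32·x^7/315 + 128·x^6/45 - 16·x^5/15 + 16·x^4/3 - 16·x^3/3 + 4·x^2 - 8·x + 4 + O(x^8).
The coefficient of x^7 is -32/315.

Final answer: -32/315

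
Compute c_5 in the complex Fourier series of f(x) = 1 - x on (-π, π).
Compute the real Fourier coefficients first: a_5 = 0, b_5 = -2/5.
Then c_5 = (a_5 − i·b_5)/2 = i/5.

Final answer: i/5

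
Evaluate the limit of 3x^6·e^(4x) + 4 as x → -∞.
The product is a 0·∞ indeterminate form at x → -∞.
Rewrite the product as 3x^6 / e^(-4x) (an ∞/∞ form) and apply L'Hôpital, or use the standard hierarchy e^(4|x|) ≫ |x^6| as x → -∞.
The indeterminate product → 0, so the limit = 4.

Final answer: 4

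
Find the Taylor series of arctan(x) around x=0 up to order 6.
x^5/5 - x^3/3 + x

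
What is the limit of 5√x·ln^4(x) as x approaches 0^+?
This is a 0·∞ indeterminate form at x → 0⁺.
Rewrite the product as 5·ln^4(x) / x^(-1/2) and apply L'Hôpital, or use the standard hierarchy x^(-1/2) ≫ |ln x|^4 as x → 0⁺.
The indeterminate product → 0, so the limit = 0.

Final answer: 0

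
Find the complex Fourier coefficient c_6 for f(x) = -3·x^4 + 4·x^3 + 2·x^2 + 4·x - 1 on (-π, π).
Compute the real Fourier coefficients first: a_6 = 1/3 - 2·π^2/3, b_6 = -4·π^2/3 - 10/9.
Then c_6 = (a_6 − i·b_6)/2 = -π^2/3 + 1/6 + 5·i/9 + 2·i·π^2/3.

Final answer: -π^2/3 + 1/6 + 5·i/9 + 2·i·π^2/3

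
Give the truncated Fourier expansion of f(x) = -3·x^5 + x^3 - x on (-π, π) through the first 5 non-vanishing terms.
(-734 - 6·π^4 + 122·π^2)·sin(x) + (-16·π^2 + 25 + 3·π^4)·sin(2·x) + (-2·π^4 - 110/27 + 46·π^2/9)·sin(3·x) + (-19·π^2/8 + 89/64 + 3·π^4/2)·sin(4·x) + (-6·π^4/5 - 454/625 + 34·π^2/25)·sin(5·x)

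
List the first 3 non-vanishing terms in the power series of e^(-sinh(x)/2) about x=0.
x^2/8 - x/2 + 1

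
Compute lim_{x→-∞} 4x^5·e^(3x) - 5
The product is a 0·∞ indeterminate form at x → -∞.
Rewrite the product as 4x^5 / e^(-3x) (an ∞/∞ form) and apply L'Hôpital, or use the standard hierarchy e^(3|x|) ≫ |x^5| as x → -∞.
The indeterminate product → 0, so the limit = -5.

Final answer: -5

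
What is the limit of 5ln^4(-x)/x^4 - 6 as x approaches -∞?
The quotient is an ∞/∞ indeterminate form as x → -∞.
Compare growth rates of the dominant terms (exponentials ≫ polynomials ≫ logarithms), or apply L'Hôpital's rule; the quotient → 0.
Adding the constant: 0 - 6 = -6. Limit = -6.

Final answer: -6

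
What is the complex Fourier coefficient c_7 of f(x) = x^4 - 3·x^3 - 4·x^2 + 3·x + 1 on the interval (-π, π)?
Compute the real Fourier coefficients first: a_7 = 832/2401 - 8·π^2/49, b_7 = 330/343 - 6·π^2/7.
Then c_7 = (a_7 − i·b_7)/2 = -4·π^2/49 + 416/2401 - 165·i/343 + 3·i·π^2/7.

Final answer: -4·π^2/49 + 416/2401 - 165·i/343 + 3·i·π^2/7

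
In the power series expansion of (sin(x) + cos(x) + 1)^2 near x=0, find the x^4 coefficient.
Expand to order 4: (sin(x) + cos(x) + 1)^2 = x^4/12 - 5·x^3/3 - x^2 + 4·x + 4 + O(x^5).
The coefficient of x^4 is 1/12.

Final answer: 1/12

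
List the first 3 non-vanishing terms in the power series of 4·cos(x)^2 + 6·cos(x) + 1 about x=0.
19·x^4/12 - 7·x^2 + 11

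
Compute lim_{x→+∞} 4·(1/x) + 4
Evaluate the dominant behaviour as x → +∞; each term tends to a finite value or vanishes.
Limit = 4.

Final answer: 4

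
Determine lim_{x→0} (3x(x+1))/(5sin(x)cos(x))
Both numerator and denominator → 0 as x → 0; this is a 0/0 indeterminate form.
Expand each to leading order near x = 0: numerator ~ 3·x, denominator ~ 5·x.
The limit of the ratio is 3/5.

Final answer: 3/5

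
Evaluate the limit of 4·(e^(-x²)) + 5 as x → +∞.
Evaluate the dominant behaviour as x → +∞; each term tends to a finite value or vanishes.
Limit = 5.

Final answer: 5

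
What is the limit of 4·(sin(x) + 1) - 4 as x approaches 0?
Direct substitution at x = 0 gives 0.

Final answer: 0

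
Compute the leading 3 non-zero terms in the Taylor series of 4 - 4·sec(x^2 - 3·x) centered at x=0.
-139·x^4/2 + 12·x^3 - 18·x^2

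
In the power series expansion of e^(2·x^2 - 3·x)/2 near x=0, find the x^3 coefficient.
Expand to order 3: e^(2·x^2 - 3·x)/2 = -21·x^3/4 + 13·x^2/4 - 3·x/2 + 1/2 + O(x^4).
The coefficient of x^3 is -21/4.

Final answer: -21/4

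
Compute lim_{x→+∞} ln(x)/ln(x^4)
This is an ∞/∞ indeterminate form as x → +∞.
Write ln(x^4) = 4·ln(x), reducing the quotient to 1/4.
Limit = 1/4.

Final answer: 1/4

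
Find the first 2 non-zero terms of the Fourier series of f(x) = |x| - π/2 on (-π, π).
-4·cos(x)/π - 4·cos(3·x)/(9·π)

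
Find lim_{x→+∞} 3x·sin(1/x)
As x → +∞: let u = 1/x → 0⁺; then 3·x·sin(1/x) = 3·1·sin(u)/u → 3·1·1 = 3.
Limit = 3.

Final answer: 3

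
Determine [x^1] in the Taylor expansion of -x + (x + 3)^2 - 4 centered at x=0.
Expand to order 1: -x + (x + 3)^2 - 4 = 5·x + 5 + O(x^2).
The coefficient of x^1 is 5.

Final answer: 5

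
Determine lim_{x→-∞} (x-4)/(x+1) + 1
Evaluate the dominant behaviour as x → -∞; each term tends to a finite value or vanishes.
Limit = 2.

Final answer: 2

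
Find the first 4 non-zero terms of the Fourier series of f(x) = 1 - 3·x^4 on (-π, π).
(-144 + 24·π^2)·cos(x) + (9 - 6·π^2)·cos(2·x) + (-16/9 + 8·π^2/3)·cos(3·x) - 3·π^4/5 + 1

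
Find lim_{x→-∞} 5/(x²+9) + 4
Evaluate the dominant behaviour as x → -∞; each term tends to a finite value or vanishes.
Limit = 4.

Final answer: 4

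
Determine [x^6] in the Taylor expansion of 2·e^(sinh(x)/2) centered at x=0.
Expand to order 6: 2·e^(sinh(x)/2) = 337·x^6/23040 + 19·x^5/640 + 17·x^4/192 + 5·x^3/24 + x^2/4 + x + 2 + O(x^7).
The coefficient of x^6 is 337/23040.

Final answer: 337/23040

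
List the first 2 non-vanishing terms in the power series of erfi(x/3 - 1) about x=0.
2·e·x/(3·√(π)) - erfi(1)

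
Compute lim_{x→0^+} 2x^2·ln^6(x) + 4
The product is a 0·∞ indeterminate form at x → 0⁺.
Rewrite the product as 2·ln^6(x) / x^(-2) and apply L'Hôpital, or use the standard hierarchy x^(-2) ≫ |ln x|^6 as x → 0⁺.
The indeterminate product → 0, so the limit = 4.

Final answer: 4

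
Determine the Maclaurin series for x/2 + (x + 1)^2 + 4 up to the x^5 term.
x^2 + 5·x/2 + 5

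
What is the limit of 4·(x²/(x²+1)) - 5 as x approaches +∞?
Evaluate the dominant behaviour as x → +∞; each term tends to a finite value or vanishes.
Limit = -1.

Final answer: -1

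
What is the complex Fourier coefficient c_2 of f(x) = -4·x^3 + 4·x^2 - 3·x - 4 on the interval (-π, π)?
Compute the real Fourier coefficients first: a_2 = 4, b_2 = -3 + 4·π^2.
Then c_2 = (a_2 − i·b_2)/2 = 2 - 2·i·π^2 + 3·i/2.

Final answer: 2 - 2·i·π^2 + 3·i/2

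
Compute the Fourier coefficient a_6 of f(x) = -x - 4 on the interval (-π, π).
a_6 = (1/π) ∫_{-π}^{π} f(x)·cos(6x) dx.
Evaluate the integral (use parity and integration by parts as needed): a_6 = 0.

Final answer: 0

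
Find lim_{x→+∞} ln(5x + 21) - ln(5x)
This is an ∞ − ∞ indeterminate form.
Combine the logarithms: ln(5x+21) − ln(5x) = ln((5x+21)/(5x)) = ln(1 + 21/(5x)) → ln(1) = 0.
Limit = 0.

Final answer: 0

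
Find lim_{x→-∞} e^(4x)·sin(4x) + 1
Evaluate the dominant behaviour as x → -∞; each term tends to a finite value or vanishes.
Limit = 1.

Final answer: 1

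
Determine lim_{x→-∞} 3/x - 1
Evaluate the dominant behaviour as x → -∞; each term tends to a finite value or vanishes.
Limit = -1.

Final answer: -1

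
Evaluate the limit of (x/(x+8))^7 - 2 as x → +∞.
As x → +∞: x/(x+8) = 1/(1 + 8/x) → 1, and the 7th power of a limit-1 base also → 1; with the additive constant, 1 - 2 = -1.
Limit = -1.

Final answer: -1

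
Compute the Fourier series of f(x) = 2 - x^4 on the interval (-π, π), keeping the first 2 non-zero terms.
(-48 + 8·π^2)·cos(x) - π^4/5 + 2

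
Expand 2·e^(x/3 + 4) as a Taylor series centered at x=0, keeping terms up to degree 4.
x^4·e^(4)/972 + x^3·e^(4)/81 + x^2·e^(4)/9 + 2·x·e^(4)/3 + 2·e^(4)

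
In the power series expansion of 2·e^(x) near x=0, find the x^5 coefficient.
Expand to order 5: 2·e^(x) = x^5/60 + x^4/12 + x^3/3 + x^2 + 2·x + 2 + O(x^6).
The coefficient of x^5 is 1/60.

Final answer: 1/60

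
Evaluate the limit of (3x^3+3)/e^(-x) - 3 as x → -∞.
The quotient is an ∞/∞ indeterminate form as x → -∞.
Compare growth rates of the dominant terms (exponentials ≫ polynomials ≫ logarithms), or apply L'Hôpital's rule; the quotient → 0.
Adding the constant: 0 - 3 = -3. Limit = -3.

Final answer: -3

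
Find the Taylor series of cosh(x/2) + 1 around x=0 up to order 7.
x^6/46080 + x^4/384 + x^2/8 + 2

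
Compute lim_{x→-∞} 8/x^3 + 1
Evaluate the dominant behaviour as x → -∞; each term tends to a finite value or vanishes.
Limit = 1.

Final answer: 1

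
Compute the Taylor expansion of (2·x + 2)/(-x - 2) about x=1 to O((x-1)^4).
-4/3 - 2·(x - 1)/9 + 2·(x - 1)^2/27 - 2·(x - 1)^3/81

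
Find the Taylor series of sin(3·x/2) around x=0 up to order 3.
-9·x^3/16 + 3·x/2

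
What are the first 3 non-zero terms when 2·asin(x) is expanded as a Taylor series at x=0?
3·x^5/20 + x^3/3 + 2·x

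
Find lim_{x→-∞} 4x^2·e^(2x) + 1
The product is a 0·∞ indeterminate form at x → -∞.
Rewrite the product as 4x^2 / e^(-2x) (an ∞/∞ form) and apply L'Hôpital, or use the standard hierarchy e^(2|x|) ≫ |x^2| as x → -∞.
The indeterminate product → 0, so the limit = 1.

Final answer: 1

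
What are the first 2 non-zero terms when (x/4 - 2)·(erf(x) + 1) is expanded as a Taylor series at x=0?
x·(1/4 - 4/√(π)) - 2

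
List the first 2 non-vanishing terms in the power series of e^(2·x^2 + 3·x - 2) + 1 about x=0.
3·x·e^(-2) + e^(-2) + 1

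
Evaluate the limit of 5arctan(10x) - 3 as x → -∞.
Evaluate the dominant behaviour as x → -∞; each term tends to a finite value or vanishes.
Limit = -5·π/2 - 3.

Final answer: -5·π/2 - 3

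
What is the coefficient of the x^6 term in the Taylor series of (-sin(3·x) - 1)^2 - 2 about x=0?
Expand to order 6: (-sin(3·x) - 1)^2 - 2 = 162·x^6/5 + 81·x^5/20 - 27·x^4 - 9·x^3 + 9·x^2 + 6·x - 1 + O(x^7).
The coefficient of x^6 is 162/5.

Final answer: 162/5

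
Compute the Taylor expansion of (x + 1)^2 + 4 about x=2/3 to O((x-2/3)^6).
61/9 + 10·(x - 2/3)/3 + (x - 2/3)^2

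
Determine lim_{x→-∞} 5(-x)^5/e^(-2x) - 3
The quotient is an ∞/∞ indeterminate form as x → -∞.
Compare growth rates of the dominant terms (exponentials ≫ polynomials ≫ logarithms), or apply L'Hôpital's rule; the quotient → 0.
Adding the constant: 0 - 3 = -3. Limit = -3.

Final answer: -3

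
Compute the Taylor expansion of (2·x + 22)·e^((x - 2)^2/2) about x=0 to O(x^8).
-1873·x^7·e^(2)/280 + 4637·x^6·e^(2)/360 - 449·x^5·e^(2)/20 + 139·x^4·e^(2)/4 - 139·x^3·e^(2)/3 + 51·x^2·e^(2) - 42·x·e^(2) + 22·e^(2)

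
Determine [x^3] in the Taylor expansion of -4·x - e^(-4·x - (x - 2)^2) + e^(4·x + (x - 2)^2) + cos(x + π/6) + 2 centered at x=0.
Expand to order 3: -4·x - e^(-4·x - (x - 2)^2) + e^(4·x + (x - 2)^2) + cos(x + π/6) + 2 = x^3/12 + x^2·(-√(3)/4 + e^(-4) + e^(4)) - 9·x/2 - e^(-4) + √(3)/2 + 2 + e^(4) + O(x^4).
The coefficient of x^3 is 1/12.

Final answer: 1/12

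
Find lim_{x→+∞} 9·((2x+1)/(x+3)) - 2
Evaluate the dominant behaviour as x → +∞; each term tends to a finite value or vanishes.
Limit = 16.

Final answer: 16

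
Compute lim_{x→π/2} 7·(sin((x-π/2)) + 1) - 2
Direct substitution at x = π/2 gives 5.

Final answer: 5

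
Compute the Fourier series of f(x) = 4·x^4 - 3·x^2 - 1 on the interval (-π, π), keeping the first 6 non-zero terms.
(204 - 32·π^2)·cos(x) + (-15 + 8·π^2)·cos(2·x) + (100/27 - 32·π^2/9)·cos(3·x) + (-3/2 + 2·π^2)·cos(4·x) + (492/625 - 32·π^2/25)·cos(5·x) - π^2 - 1 + 4·π^4/5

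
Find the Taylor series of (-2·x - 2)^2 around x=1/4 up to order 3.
25/4 + 10·(x - 1/4) + 4·(x - 1/4)^2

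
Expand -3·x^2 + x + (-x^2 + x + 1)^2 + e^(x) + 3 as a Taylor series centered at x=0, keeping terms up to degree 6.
x^6/720 + x^5/120 + 25·x^4/24 - 11·x^3/6 - 7·x^2/2 + 4·x + 5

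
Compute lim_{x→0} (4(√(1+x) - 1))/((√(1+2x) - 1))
Both numerator and denominator → 0 as x → 0; this is a 0/0 indeterminate form.
Expand each to leading order near x = 0: numerator ~ 2·x, denominator ~ x.
The limit of the ratio is 2.

Final answer: 2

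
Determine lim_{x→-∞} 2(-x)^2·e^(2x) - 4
The product is a 0·∞ indeterminate form at x → -∞.
Rewrite the product as 2(-x)^2 / e^(-2x) (an ∞/∞ form) and apply L'Hôpital, or use the standard hierarchy e^(2|x|) ≫ |(-x)^2| as x → -∞.
The indeterminate product → 0, so the limit = -4.

Final answer: -4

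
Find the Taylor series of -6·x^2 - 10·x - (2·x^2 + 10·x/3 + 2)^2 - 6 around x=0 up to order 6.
-4·x^4 - 40·x^3/3 - 226·x^2/9 - 70·x/3 - 10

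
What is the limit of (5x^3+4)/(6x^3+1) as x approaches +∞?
This is an ∞/∞ indeterminate form as x → +∞.
Divide numerator and denominator by x^3 and let the lower-order terms vanish; the leading terms give 5/6.
Limit = 5/6.

Final answer: 5/6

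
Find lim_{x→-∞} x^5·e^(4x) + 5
The product is a 0·∞ indeterminate form at x → -∞.
Rewrite the product as x^5 / e^(-4x) (an ∞/∞ form) and apply L'Hôpital, or use the standard hierarchy e^(4|x|) ≫ |x^5| as x → -∞.
The indeterminate product → 0, so the limit = 5.

Final answer: 5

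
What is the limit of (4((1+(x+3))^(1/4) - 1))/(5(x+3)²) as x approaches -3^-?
Both numerator and denominator → 0 as x → -3^-; this is a 0/0 indeterminate form.
Expand each to leading order near x = -3: numerator ~ (x + 3), denominator ~ 5·(x + 3)^2.
The limit of the ratio is -∞.

Final answer: -∞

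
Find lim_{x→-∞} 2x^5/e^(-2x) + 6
The quotient is an ∞/∞ indeterminate form as x → -∞.
Compare growth rates of the dominant terms (exponentials ≫ polynomials ≫ logarithms), or apply L'Hôpital's rule; the quotient → 0.
Adding the constant: 0 + 6 = 6. Limit = 6.

Final answer: 6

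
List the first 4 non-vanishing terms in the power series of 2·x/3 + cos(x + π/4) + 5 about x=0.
√(2)·x^3/12 - √(2)·x^2/4 + x·(2/3 - √(2)/2) + √(2)/2 + 5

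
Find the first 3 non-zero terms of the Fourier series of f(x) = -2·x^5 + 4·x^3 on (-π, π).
(-528 - 4·π^4 + 88·π^2)·sin(x) + (-14·π^2 + 21 + 2·π^4)·sin(2·x) + (-4·π^4/3 - 304/81 + 152·π^2/27)·sin(3·x)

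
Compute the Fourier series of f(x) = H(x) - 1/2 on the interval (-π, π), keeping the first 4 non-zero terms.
2·sin(x)/π + 2·sin(3·x)/(3·π) + 2·sin(5·x)/(5·π) + 2·sin(7·x)/(7·π)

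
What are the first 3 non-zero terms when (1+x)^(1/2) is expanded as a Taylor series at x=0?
-x^2/8 + x/2 + 1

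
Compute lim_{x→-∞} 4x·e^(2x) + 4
The product is a 0·∞ indeterminate form at x → -∞.
Rewrite the product as 4x / e^(-2x) (an ∞/∞ form) and apply L'Hôpital, or use the standard hierarchy e^(2|x|) ≫ |x| as x → -∞.
The indeterminate product → 0, so the limit = 4.

Final answer: 4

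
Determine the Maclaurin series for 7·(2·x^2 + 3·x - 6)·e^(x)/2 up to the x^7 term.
11·x^7/160 + 7·x^6/20 + 343·x^5/240 + 35·x^4/8 + 35·x^3/4 + 7·x^2 - 21·x/2 - 21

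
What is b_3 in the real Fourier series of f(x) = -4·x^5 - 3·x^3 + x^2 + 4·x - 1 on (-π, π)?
b_3 = (1/π) ∫_{-π}^{π} f(x)·sin(3x) dx.
Evaluate the integral (use parity and integration by parts as needed): b_3 = -8·π^4/3 + 4/81 + 106·π^2/27.

Final answer: -8·π^4/3 + 4/81 + 106·π^2/27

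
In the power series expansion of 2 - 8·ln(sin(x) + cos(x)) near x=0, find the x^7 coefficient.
Expand to order 7: 2 - 8·ln(sin(x) + cos(x)) = -1952·x^7/315 + 256·x^6/45 - 16·x^5/3 + 16·x^4/3 - 16·x^3/3 + 8·x^2 - 8·x + 2 + O(x^8).
The coefficient of x^7 is -1952/315.

Final answer: -1952/315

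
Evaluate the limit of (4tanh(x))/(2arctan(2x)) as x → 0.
Both numerator and denominator → 0 as x → 0; this is a 0/0 indeterminate form.
Expand each to leading order near x = 0: numerator ~ 4·x, denominator ~ 4·x.
The limit of the ratio is 1.

Final answer: 1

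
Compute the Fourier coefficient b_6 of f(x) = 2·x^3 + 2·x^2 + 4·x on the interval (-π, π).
b_6 = (1/π) ∫_{-π}^{π} f(x)·sin(6x) dx.
Evaluate the integral (use parity and integration by parts as needed): b_6 = -2·π^2/3 - 11/9.

Final answer: -2·π^2/3 - 11/9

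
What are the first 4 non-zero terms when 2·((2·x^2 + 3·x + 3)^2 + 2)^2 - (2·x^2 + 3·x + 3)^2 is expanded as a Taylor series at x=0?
2028·x^3 + 1551·x^2 + 774·x + 233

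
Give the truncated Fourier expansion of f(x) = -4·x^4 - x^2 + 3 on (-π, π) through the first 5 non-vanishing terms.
(-188 + 32·π^2)·cos(x) + (11 - 8·π^2)·cos(2·x) + (-52/27 + 32·π^2/9)·cos(3·x) + (1/2 - 2·π^2)·cos(4·x) - 4·π^4/5 - π^2/3 + 3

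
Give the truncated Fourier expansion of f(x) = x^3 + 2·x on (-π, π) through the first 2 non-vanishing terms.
(-8 + 2·π^2)·sin(x) + (-π^2 - 1/2)·sin(2·x)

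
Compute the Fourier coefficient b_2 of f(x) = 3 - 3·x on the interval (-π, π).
b_2 = (1/π) ∫_{-π}^{π} f(x)·sin(2x) dx.
Evaluate the integral (use parity and integration by parts as needed): b_2 = 3.

Final answer: 3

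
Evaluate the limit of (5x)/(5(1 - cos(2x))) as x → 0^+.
Both numerator and denominator → 0 as x → 0^+; this is a 0/0 indeterminate form.
Expand each to leading order near x = 0: numerator ~ 5·x, denominator ~ 10·x^2.
The limit of the ratio is ∞.

Final answer: ∞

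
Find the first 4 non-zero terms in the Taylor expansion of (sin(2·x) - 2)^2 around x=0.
16·x^3/3 + 4·x^2 - 8·x + 4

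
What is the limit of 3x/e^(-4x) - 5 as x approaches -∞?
The quotient is an ∞/∞ indeterminate form as x → -∞.
Compare growth rates of the dominant terms (exponentials ≫ polynomials ≫ logarithms), or apply L'Hôpital's rule; the quotient → 0.
Adding the constant: 0 - 5 = -5. Limit = -5.

Final answer: -5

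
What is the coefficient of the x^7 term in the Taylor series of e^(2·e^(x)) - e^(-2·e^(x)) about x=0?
Expand to order 7: e^(2·e^(x)) - e^(-2·e^(x)) = x^7·(-89·e^(-2)/2520 + 2369·e^(2)/840) + x^6·(-13·e^(-2)/360 + 27·e^(2)/8) + x^5·(7·e^(-2)/60 + 227·e^(2)/60) + x^4·(e^(-2)/4 + 47·e^(2)/12) + x^3·(-e^(-2)/3 + 11·e^(2)/3) + x^2·(-e^(-2) + 3·e^(2)) + x·(2·e^(-2) + 2·e^(2)) - e^(-2) + e^(2) + O(x^8).
The coefficient of x^7 is -89·e^(-2)/2520 + 2369·e^(2)/840.

Final answer: -89·e^(-2)/2520 + 2369·e^(2)/840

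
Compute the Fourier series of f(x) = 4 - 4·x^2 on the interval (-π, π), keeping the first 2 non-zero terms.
16·cos(x) - 4·π^2/3 + 4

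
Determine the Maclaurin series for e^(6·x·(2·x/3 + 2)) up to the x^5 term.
16608·x^5/5 + 1160·x^4 + 336·x^3 + 76·x^2 + 12·x + 1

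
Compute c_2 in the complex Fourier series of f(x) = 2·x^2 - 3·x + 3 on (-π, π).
Compute the real Fourier coefficients first: a_2 = 2, b_2 = 3.
Then c_2 = (a_2 − i·b_2)/2 = 1 - 3·i/2.

Final answer: 1 - 3·i/2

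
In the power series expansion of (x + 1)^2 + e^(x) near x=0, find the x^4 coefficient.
Expand to order 4: (x + 1)^2 + e^(x) = x^4/24 + x^3/6 + 3·x^2/2 + 3·x + 2 + O(x^5).
The coefficient of x^4 is 1/24.

Final answer: 1/24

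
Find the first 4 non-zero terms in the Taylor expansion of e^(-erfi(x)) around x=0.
x^3·(-2/(3·√(π)) - 4/(3·π^(3/2))) + 2·x^2/π - 2·x/√(π) + 1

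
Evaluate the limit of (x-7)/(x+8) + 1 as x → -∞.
Evaluate the dominant behaviour as x → -∞; each term tends to a finite value or vanishes.
Limit = 2.

Final answer: 2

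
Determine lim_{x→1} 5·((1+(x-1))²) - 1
Direct substitution at x = 1 gives 4.

Final answer: 4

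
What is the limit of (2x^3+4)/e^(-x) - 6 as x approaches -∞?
The quotient is an ∞/∞ indeterminate form as x → -∞.
Compare growth rates of the dominant terms (exponentials ≫ polynomials ≫ logarithms), or apply L'Hôpital's rule; the quotient → 0.
Adding the constant: 0 - 6 = -6. Limit = -6.

Final answer: -6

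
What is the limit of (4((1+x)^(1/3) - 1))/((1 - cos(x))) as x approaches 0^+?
Both numerator and denominator → 0 as x → 0^+; this is a 0/0 indeterminate form.
Expand each to leading order near x = 0: numerator ~ 4·x/3, denominator ~ x^2/2.
The limit of the ratio is ∞.

Final answer: ∞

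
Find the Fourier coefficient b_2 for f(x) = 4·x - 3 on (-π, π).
b_2 = (1/π) ∫_{-π}^{π} f(x)·sin(2x) dx.
Evaluate the integral (use parity and integration by parts as needed): b_2 = -4.

Final answer: -4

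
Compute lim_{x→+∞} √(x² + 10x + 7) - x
As x → +∞: multiply by the conjugate to get (10x+7)/(√(x²+10x+7)+x); the denominator ~ 2x, so the limit is 10/2 = 5.
Limit = 5.

Final answer: 5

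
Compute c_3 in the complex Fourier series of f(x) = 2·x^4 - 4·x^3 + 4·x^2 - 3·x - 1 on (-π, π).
Compute the real Fourier coefficients first: a_3 = -16·π^2/9 - 16/27, b_3 = -8·π^2/3 - 2/9.
Then c_3 = (a_3 − i·b_3)/2 = -8·π^2/9 - 8/27 + i/9 + 4·i·π^2/3.

Final answer: -8·π^2/9 - 8/27 + i/9 + 4·i·π^2/3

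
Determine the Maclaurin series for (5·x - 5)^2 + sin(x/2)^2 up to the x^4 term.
-x^4/48 + 101·x^2/4 - 50·x + 25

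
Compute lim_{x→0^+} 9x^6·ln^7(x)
This is a 0·∞ indeterminate form at x → 0⁺.
Rewrite the product as 9·ln^7(x) / x^(-6) and apply L'Hôpital, or use the standard hierarchy x^(-6) ≫ |ln x|^7 as x → 0⁺.
The indeterminate product → 0, so the limit = 0.

Final answer: 0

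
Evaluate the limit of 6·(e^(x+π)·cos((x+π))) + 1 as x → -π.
Direct substitution at x = -π gives 7.

Final answer: 7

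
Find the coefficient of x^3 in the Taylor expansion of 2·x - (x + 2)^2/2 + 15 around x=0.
Expand to order 3: 2·x - (x + 2)^2/2 + 15 = 13 - x^2/2 + O(x^4).
The coefficient of x^3 is 0.

Final answer: 0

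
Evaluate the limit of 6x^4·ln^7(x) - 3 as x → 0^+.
The product is a 0·∞ indeterminate form at x → 0⁺.
Rewrite the product as 6·ln^7(x) / x^(-4) and apply L'Hôpital, or use the standard hierarchy x^(-4) ≫ |ln x|^7 as x → 0⁺.
The indeterminate product → 0, so the limit = -3.

Final answer: -3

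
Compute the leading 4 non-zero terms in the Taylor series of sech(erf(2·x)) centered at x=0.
x^6·(-2560/(9·π^2) - 1792/(45·π) - 15616/(45·π^3)) + x^4·(160/(3·π^2) + 64/(3·π)) - 8·x^2/π + 1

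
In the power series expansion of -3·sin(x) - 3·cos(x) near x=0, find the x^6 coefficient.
Expand to order 6: -3·sin(x) - 3·cos(x) = x^6/240 - x^5/40 - x^4/8 + x^3/2 + 3·x^2/2 - 3·x - 3 + O(x^7).
The coefficient of x^6 is 1/240.

Final answer: 1/240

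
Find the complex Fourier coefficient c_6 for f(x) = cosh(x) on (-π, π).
Compute the real Fourier coefficients first: a_6 = 2·sinh(π)/(37·π), b_6 = 0.
Then c_6 = (a_6 − i·b_6)/2 = sinh(π)/(37·π).

Final answer: sinh(π)/(37·π)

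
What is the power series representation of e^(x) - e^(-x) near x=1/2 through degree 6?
(-1 + e)·e^(-1/2) + (1 + e)·e^(-1/2)·(x - 1/2) + (-1 + e)·e^(-1/2)·(x - 1/2)^2/2 + (1 + e)·e^(-1/2)·(x - 1/2)^3/6 + (-1 + e)·e^(-1/2)·(x - 1/2)^4/24 + (1 + e)·e^(-1/2)·(x - 1/2)^5/120 + (-1 + e)·e^(-1/2)·(x - 1/2)^6/720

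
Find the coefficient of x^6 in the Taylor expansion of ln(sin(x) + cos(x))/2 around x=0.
Expand to order 6: ln(sin(x) + cos(x))/2 = -16·x^6/45 + x^5/3 - x^4/3 + x^3/3 - x^2/2 + x/2 + O(x^7).
The coefficient of x^6 is -16/45.

Final answer: -16/45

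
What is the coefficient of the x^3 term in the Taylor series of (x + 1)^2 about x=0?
Expand to order 3: (x + 1)^2 = x^2 + 2·x + 1 + O(x^4).
The coefficient of x^3 is 0.

Final answer: 0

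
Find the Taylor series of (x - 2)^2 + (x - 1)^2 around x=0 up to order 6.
2·x^2 - 6·x + 5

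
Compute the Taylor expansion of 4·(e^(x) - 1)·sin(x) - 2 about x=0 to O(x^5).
2·x^3 + 4·x^2 - 2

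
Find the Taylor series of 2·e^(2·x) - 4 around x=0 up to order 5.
8·x^5/15 + 4·x^4/3 + 8·x^3/3 + 4·x^2 + 4·x - 2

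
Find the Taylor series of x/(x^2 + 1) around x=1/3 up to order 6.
3/10 + 18·(x - 1/3)/25 - 351·(x - 1/3)^2/500 - 567·(x - 1/3)^3/2500 + 19197·(x - 1/3)^4/25000 - 8019·(x - 1/3)^5/31250 - 671409·(x - 1/3)^6/1250000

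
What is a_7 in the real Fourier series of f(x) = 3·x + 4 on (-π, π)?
a_7 = (1/π) ∫_{-π}^{π} f(x)·cos(7x) dx.
Evaluate the integral (use parity and integration by parts as needed): a_7 = 0.

Final answer: 0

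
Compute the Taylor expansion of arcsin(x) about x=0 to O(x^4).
x^3/6 + x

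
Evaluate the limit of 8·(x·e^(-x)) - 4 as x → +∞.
Evaluate the dominant behaviour as x → +∞; each term tends to a finite value or vanishes.
Limit = -4.

Final answer: -4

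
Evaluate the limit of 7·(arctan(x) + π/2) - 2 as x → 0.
Direct substitution at x = 0 gives -2 + 7·π/2.

Final answer: -2 + 7·π/2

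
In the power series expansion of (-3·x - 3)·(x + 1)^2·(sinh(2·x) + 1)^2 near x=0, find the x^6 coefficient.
Expand to order 6: (-3·x - 3)·(x + 1)^2·(sinh(2·x) + 1)^2 = -208·x^6/3 - 428·x^5/5 - 88·x^4 - 83·x^3 - 57·x^2 - 21·x - 3 + O(x^7).
The coefficient of x^6 is -208/3.

Final answer: -208/3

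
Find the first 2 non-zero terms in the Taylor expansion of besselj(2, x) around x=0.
-x^4/96 + x^2/8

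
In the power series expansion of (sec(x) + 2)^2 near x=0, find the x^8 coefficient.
Expand to order 8: (sec(x) + 2)^2 = 1123·x^8/3360 + 43·x^6/60 + 3·x^4/2 + 3·x^2 + 9 + O(x^9).
The coefficient of x^8 is 1123/3360.

Final answer: 1123/3360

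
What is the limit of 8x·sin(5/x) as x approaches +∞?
As x → +∞: let u = 5/x → 0⁺; then 8·x·sin(5/x) = 8·5·sin(u)/u → 8·5·1 = 40.
Limit = 40.

Final answer: 40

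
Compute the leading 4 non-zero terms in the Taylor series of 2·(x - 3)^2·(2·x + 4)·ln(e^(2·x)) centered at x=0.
8·x^4 - 32·x^3 - 24·x^2 + 144·x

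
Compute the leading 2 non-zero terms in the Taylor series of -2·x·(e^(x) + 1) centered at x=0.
-2·x^2 - 4·x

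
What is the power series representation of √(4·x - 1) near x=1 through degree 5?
√(3) + 2·√(3)·(x - 1)/3 - 2·√(3)·(x - 1)^2/9 + 4·√(3)·(x - 1)^3/27 - 10·√(3)·(x - 1)^4/81 + 28·√(3)·(x - 1)^5/243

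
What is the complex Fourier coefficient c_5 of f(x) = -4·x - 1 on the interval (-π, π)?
Compute the real Fourier coefficients first: a_5 = 0, b_5 = -8/5.
Then c_5 = (a_5 − i·b_5)/2 = 4·i/5.

Final answer: 4·i/5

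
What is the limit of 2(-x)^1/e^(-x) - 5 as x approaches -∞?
The quotient is an ∞/∞ indeterminate form as x → -∞.
Compare growth rates of the dominant terms (exponentials ≫ polynomials ≫ logarithms), or apply L'Hôpital's rule; the quotient → 0.
Adding the constant: 0 - 5 = -5. Limit = -5.

Final answer: -5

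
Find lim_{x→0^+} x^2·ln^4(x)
This is a 0·∞ indeterminate form at x → 0⁺.
Rewrite the product as ln^4(x) / x^(-2) and apply L'Hôpital, or use the standard hierarchy x^(-2) ≫ |ln x|^4 as x → 0⁺.
The indeterminate product → 0, so the limit = 0.

Final answer: 0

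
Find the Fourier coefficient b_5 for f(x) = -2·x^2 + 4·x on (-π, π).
b_5 = (1/π) ∫_{-π}^{π} f(x)·sin(5x) dx.
Evaluate the integral (use parity and integration by parts as needed): b_5 = 8/5.

Final answer: 8/5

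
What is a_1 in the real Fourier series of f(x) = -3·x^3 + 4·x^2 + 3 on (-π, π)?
a_1 = (1/π) ∫_{-π}^{π} f(x)·cos(1x) dx.
Evaluate the integral (use parity and integration by parts as needed): a_1 = -16.

Final answer: -16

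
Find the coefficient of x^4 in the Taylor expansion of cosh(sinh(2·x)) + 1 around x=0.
Expand to order 4: cosh(sinh(2·x)) + 1 = 10·x^4/3 + 2·x^2 + 2 + O(x^5).
The coefficient of x^4 is 10/3.

Final answer: 10/3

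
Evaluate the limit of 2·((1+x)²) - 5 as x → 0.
Direct substitution at x = 0 gives -3.

Final answer: -3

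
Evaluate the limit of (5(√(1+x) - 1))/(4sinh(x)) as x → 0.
Both numerator and denominator → 0 as x → 0; this is a 0/0 indeterminate form.
Expand each to leading order near x = 0: numerator ~ 5·x/2, denominator ~ 4·x.
The limit of the ratio is 5/8.

Final answer: 5/8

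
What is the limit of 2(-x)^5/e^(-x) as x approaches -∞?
This is an ∞/∞ indeterminate form as x → -∞.
Compare growth rates of the dominant terms (exponentials ≫ polynomials ≫ logarithms), or apply L'Hôpital's rule; the quotient → 0.
Limit = 0.

Final answer: 0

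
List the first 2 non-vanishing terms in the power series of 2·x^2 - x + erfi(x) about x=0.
2·x^2 + x·(-1 + 2/√(π))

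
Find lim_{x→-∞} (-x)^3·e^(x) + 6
The product is a 0·∞ indeterminate form at x → -∞.
Rewrite the product as (-x)^3 / e^(-x) (an ∞/∞ form) and apply L'Hôpital, or use the standard hierarchy e^(|x|) ≫ |(-x)^3| as x → -∞.
The indeterminate product → 0, so the limit = 6.

Final answer: 6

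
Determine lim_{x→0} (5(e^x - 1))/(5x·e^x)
Both numerator and denominator → 0 as x → 0; this is a 0/0 indeterminate form.
Expand each to leading order near x = 0: numerator ~ 5·x, denominator ~ 5·x.
The limit of the ratio is 1.

Final answer: 1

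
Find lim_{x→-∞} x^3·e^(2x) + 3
The product is a 0·∞ indeterminate form at x → -∞.
Rewrite the product as x^3 / e^(-2x) (an ∞/∞ form) and apply L'Hôpital, or use the standard hierarchy e^(2|x|) ≫ |x^3| as x → -∞.
The indeterminate product → 0, so the limit = 3.

Final answer: 3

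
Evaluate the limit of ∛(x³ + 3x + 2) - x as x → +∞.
This is an ∞ − ∞ indeterminate form.
Multiply by (A² + AB + B²)/(A² + AB + B²) where A = ∛(x³+3x + 2), B = x to use A³ − B³ = (A−B)(A²+AB+B²); the x³ terms cancel, leaving (3x + 2)/(A²+AB+B²) with denominator ~ 3x², so the limit is 0.
Limit = 0.

Final answer: 0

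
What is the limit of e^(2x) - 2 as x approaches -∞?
Evaluate the dominant behaviour as x → -∞; each term tends to a finite value or vanishes.
Limit = -2.

Final answer: -2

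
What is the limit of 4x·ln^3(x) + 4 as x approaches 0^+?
The product is a 0·∞ indeterminate form at x → 0⁺.
Rewrite the product as 4·ln^3(x) / x^(-1) and apply L'Hôpital, or use the standard hierarchy x^(-1) ≫ |ln x|^3 as x → 0⁺.
The indeterminate product → 0, so the limit = 4.

Final answer: 4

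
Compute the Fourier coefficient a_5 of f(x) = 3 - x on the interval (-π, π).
a_5 = (1/π) ∫_{-π}^{π} f(x)·cos(5x) dx.
Evaluate the integral (use parity and integration by parts as needed): a_5 = 0.

Final answer: 0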